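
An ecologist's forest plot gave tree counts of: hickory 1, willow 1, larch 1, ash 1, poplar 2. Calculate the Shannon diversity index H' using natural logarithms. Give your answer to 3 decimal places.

Total N = 1+1+1+1+2 = 6, so the proportions are 0.16667, 0.16667, 0.16667, 0.16667, 0.33333 (working shown to 5 dp, full precision carried).
Each pᵢ ln pᵢ term: 0.16667×(-1.79176)=-0.29863, 0.16667×(-1.79176)=-0.29863, 0.16667×(-1.79176)=-0.29863, 0.16667×(-1.79176)=-0.29863, 0.33333×(-1.09861)=-0.36620.
Sum = -1.56071, so H' = 1.561.

1.561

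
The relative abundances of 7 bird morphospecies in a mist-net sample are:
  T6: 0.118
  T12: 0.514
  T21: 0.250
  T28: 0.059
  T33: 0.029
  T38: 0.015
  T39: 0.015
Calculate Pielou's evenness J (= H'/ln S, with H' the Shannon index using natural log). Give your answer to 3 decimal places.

H' = −Σ pᵢ ln pᵢ = −((-0.25217) + (-0.34208) + (-0.34657) + (-0.16698) + (-0.10267) + (-0.06300) + (-0.06300)) = 1.33648 (working shown to 5 dp, full precision carried).
With S = 7 species, ln S = 1.94591, so J = 1.33648/1.94591 = 0.68681, i.e. 0.687 to 3 decimal places.

0.687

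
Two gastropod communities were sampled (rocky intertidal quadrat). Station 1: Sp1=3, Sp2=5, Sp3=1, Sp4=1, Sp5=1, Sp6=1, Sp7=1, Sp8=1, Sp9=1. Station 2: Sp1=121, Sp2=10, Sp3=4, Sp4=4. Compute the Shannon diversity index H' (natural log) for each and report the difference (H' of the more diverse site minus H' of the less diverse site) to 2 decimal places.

Station 1: N=15, proportions 0.2, 0.33333, 0.06667, 0.06667, 0.06667, 0.06667, 0.06667, 0.06667, 0.06667, giving H' = 1.95185 (working shown to 5 dp, full precision carried).
Station 2: N=139, proportions 0.8705, 0.07194, 0.02878, 0.02878, giving H' = 0.51428.
Difference = |1.95185 − 0.51428| = 1.43757, i.e. 1.44 to 2 decimal places.

1.44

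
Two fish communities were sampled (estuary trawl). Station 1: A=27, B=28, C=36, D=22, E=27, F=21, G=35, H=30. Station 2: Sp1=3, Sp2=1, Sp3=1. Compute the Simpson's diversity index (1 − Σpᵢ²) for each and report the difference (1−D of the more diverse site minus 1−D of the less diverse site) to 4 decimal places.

Station 1: N=226, proportions 0.119469, 0.123894, 0.159292, 0.097345, 0.119469, 0.09292, 0.154867, 0.132743, giving 1−D = 0.871016 (working shown to 6 dp, full precision carried).
Station 2: N=5, proportions 0.6, 0.2, 0.2, giving 1−D = 0.560000.
Difference = |0.871016 − 0.560000| = 0.311016, i.e. 0.3110 to 4 decimal places.

0.3110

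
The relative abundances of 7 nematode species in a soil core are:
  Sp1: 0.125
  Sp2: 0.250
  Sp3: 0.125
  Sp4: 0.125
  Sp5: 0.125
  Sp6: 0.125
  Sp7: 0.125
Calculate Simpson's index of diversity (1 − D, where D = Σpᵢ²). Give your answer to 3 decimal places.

D = 0.125² + 0.25² + 0.125² + 0.125² + 0.125² + 0.125² + 0.125² = 0.01562 + 0.06250 + 0.01562 + 0.01562 + 0.01562 + 0.01562 + 0.01562 = 0.15625 (working shown to 5 dp, full precision carried).
So 1 − D = 0.84375, i.e. 0.844 to 3 decimal places.

0.844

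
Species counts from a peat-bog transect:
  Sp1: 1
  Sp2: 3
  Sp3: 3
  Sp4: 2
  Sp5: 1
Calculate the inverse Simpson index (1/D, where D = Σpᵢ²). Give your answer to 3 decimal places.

Total N = 1+3+3+2+1 = 10, so the proportions are 0.1, 0.3, 0.3, 0.2, 0.1 (working shown to 7 dp, full precision carried).
D = 0.1² + 0.3² + 0.3² + 0.2² + 0.1² = 0.0100000 + 0.0900000 + 0.0900000 + 0.0400000 + 0.0100000 = 0.2400000.
So 1/D = 4.16667, i.e. 4.167 to 3 decimal places.

4.167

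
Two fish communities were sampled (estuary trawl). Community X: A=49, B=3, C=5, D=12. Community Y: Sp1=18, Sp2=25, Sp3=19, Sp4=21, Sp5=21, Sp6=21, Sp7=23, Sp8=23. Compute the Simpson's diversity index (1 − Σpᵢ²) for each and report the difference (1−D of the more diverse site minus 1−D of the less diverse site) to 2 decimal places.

Community X: N=69, proportions 0.7101, 0.0435, 0.0725, 0.1739, giving 1−D = 0.4583 (working shown to 4 dp, full precision carried).
Community Y: N=171, proportions 0.1053, 0.1462, 0.1111, 0.1228, 0.1228, 0.1228, 0.1345, 0.1345, giving 1−D = 0.8738.
Difference = |0.4583 − 0.8738| = 0.4155, i.e. 0.42 to 2 decimal places.

0.42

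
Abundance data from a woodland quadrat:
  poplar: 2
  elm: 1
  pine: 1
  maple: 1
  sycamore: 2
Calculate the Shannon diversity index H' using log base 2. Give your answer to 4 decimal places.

Total N = 2+1+1+1+2 = 7, so the proportions are 0.285714, 0.142857, 0.142857, 0.142857, 0.285714 (working shown to 6 dp, full precision carried).
Each pᵢ log₂ pᵢ term: 0.285714×(-1.807355)=-0.516387, 0.142857×(-2.807355)=-0.401051, 0.142857×(-2.807355)=-0.401051, 0.142857×(-2.807355)=-0.401051, 0.285714×(-1.807355)=-0.516387.
Sum = -2.235926, so H' = 2.2359.

2.2359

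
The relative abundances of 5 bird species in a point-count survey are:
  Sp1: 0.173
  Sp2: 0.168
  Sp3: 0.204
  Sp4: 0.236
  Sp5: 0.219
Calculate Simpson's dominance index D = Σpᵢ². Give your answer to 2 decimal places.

D = 0.173² + 0.168² + 0.204² + 0.236² + 0.219² = 0.0299 + 0.0282 + 0.0416 + 0.0557 + 0.0480 = 0.2034 (working shown to 4 dp, full precision carried).
To 2 decimal places, D = 0.20.

0.20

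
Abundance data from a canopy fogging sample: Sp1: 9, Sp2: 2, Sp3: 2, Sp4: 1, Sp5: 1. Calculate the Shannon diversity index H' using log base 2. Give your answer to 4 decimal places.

Total N = 9+2+2+1+1 = 15, so the proportions are 0.6, 0.133333, 0.133333, 0.066667, 0.066667 (working shown to 6 dp, full precision carried).
Each pᵢ log₂ pᵢ term: 0.6×(-0.736966)=-0.442179, 0.133333×(-2.906891)=-0.387585, 0.133333×(-2.906891)=-0.387585, 0.066667×(-3.906891)=-0.260459, 0.066667×(-3.906891)=-0.260459.
Sum = -1.738269, so H' = 1.7383.

1.7383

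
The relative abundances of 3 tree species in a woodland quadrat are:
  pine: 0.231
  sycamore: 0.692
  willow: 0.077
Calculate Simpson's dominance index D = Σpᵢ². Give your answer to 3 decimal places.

0.538

D = 0.231² + 0.692² + 0.077² = 0.05336 + 0.47886 + 0.00593 = 0.53815 (working shown to 5 dp, full precision carried).
To 3 decimal places, D = 0.538.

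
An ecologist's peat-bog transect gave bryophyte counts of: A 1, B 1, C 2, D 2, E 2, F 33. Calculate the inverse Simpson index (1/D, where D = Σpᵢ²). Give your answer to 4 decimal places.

Total N = 1+1+2+2+2+33 = 41, so the proportions are 0.0243902, 0.0243902, 0.0487805, 0.0487805, 0.0487805, 0.804878 (working shown to 7 dp, full precision carried).
D = 0.0243902² + 0.0243902² + 0.0487805² + 0.0487805² + 0.0487805² + 0.804878² = 0.0005949 + 0.0005949 + 0.0023795 + 0.0023795 + 0.0023795 + 0.6478287 = 0.6561570.
So 1/D = 1.524025, i.e. 1.5240 to 4 decimal places.

1.5240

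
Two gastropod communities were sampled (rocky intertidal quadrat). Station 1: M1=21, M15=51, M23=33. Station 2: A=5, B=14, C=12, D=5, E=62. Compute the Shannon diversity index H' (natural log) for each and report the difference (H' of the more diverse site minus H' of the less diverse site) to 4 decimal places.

0.0920

Station 1: N=105, proportions 0.2, 0.4857143, 0.3142857, giving H' = 1.0364096 (working shown to 7 dp, full precision carried).
Station 2: N=98, proportions 0.0510204, 0.1428571, 0.122449, 0.0510204, 0.6326531, giving H' = 1.1284124.
Difference = |1.0364096 − 1.1284124| = 0.0920028, i.e. 0.0920 to 4 decimal places.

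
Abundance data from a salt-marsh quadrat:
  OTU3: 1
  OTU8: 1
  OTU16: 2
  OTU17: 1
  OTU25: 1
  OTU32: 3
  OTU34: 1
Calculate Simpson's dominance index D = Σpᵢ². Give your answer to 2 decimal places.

0.18

Total N = 1+1+2+1+1+3+1 = 10, so the proportions are 0.1, 0.1, 0.2, 0.1, 0.1, 0.3, 0.1 (working shown to 4 dp, full precision carried).
D = 0.1² + 0.1² + 0.2² + 0.1² + 0.1² + 0.3² + 0.1² = 0.0100 + 0.0100 + 0.0400 + 0.0100 + 0.0100 + 0.0900 + 0.0100 = 0.1800.
To 2 decimal places, D = 0.18.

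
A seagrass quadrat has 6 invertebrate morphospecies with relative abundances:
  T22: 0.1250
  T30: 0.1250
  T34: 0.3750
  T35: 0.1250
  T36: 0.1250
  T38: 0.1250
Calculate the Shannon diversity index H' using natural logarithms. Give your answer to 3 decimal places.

Each pᵢ ln pᵢ term (working shown to 5 dp, full precision carried): 0.125×(-2.07944)=-0.25993, 0.125×(-2.07944)=-0.25993, 0.375×(-0.98083)=-0.36781, 0.125×(-2.07944)=-0.25993, 0.125×(-2.07944)=-0.25993, 0.125×(-2.07944)=-0.25993.
Sum = -1.66746, so H' = 1.667.

1.667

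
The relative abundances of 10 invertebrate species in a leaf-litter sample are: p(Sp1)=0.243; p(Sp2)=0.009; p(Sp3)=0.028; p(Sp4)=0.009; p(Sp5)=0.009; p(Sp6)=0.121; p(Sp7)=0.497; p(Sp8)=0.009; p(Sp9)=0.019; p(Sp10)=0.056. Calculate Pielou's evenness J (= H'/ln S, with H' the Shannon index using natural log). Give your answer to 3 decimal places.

H' = −Σ pᵢ ln pᵢ = −((-0.34377) + (-0.04239) + (-0.10012) + (-0.04239) + (-0.04239) + (-0.25555) + (-0.34749) + (-0.04239) + (-0.07530) + (-0.16141)) = 1.45322 (working shown to 5 dp, full precision carried).
With S = 10 species, ln S = 2.30259, so J = 1.45322/2.30259 = 0.63112, i.e. 0.631 to 3 decimal places.

0.631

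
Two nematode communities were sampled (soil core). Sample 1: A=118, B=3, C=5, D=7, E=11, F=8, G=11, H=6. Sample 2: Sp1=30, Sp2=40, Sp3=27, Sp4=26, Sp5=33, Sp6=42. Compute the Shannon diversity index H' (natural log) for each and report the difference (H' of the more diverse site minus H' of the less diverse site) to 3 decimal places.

0.598

Sample 1: N=169, proportions 0.69822, 0.01775, 0.02959, 0.04142, 0.06509, 0.04734, 0.06509, 0.0355, giving H' = 1.17697 (working shown to 5 dp, full precision carried).
Sample 2: N=198, proportions 0.15152, 0.20202, 0.13636, 0.13131, 0.16667, 0.21212, giving H' = 1.77485.
Difference = |1.17697 − 1.77485| = 0.59788, i.e. 0.598 to 3 decimal places.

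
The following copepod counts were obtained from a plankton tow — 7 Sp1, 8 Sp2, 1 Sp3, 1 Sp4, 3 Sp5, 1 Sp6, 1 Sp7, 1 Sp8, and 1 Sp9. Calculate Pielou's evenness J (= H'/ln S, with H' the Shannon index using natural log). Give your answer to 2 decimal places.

0.81

Total N = 7+8+1+1+3+1+1+1+1 = 24, so the proportions are 0.2917, 0.3333, 0.0417, 0.0417, 0.125, 0.0417, 0.0417, 0.0417, 0.0417 (working shown to 4 dp, full precision carried).
H' = −Σ pᵢ ln pᵢ = −((-0.3594) + (-0.3662) + (-0.1324) + (-0.1324) + (-0.2599) + (-0.1324) + (-0.1324) + (-0.1324) + (-0.1324)) = 1.7800.
With S = 9 species, ln S = 2.1972, so J = 1.7800/2.1972 = 0.8101, i.e. 0.81 to 2 decimal places.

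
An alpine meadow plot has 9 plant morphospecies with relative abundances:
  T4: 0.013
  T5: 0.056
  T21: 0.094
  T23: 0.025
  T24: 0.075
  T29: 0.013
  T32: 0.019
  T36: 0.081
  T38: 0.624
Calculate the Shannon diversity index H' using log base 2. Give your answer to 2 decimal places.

1.96

Each pᵢ log₂ pᵢ term (working shown to 4 dp, full precision carried): 0.013×(-6.2653)=-0.0814, 0.056×(-4.1584)=-0.2329, 0.094×(-3.4112)=-0.3207, 0.025×(-5.3219)=-0.1330, 0.075×(-3.7370)=-0.2803, 0.013×(-6.2653)=-0.0814, 0.019×(-5.7179)=-0.1086, 0.081×(-3.6259)=-0.2937, 0.624×(-0.6804)=-0.4246.
Sum = -1.9566, so H' = 1.96.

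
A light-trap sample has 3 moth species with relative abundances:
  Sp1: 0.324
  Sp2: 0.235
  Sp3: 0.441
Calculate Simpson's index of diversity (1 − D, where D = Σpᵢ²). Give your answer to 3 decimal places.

0.645

D = 0.324² + 0.235² + 0.441² = 0.10498 + 0.05522 + 0.19448 = 0.35468 (working shown to 5 dp, full precision carried).
So 1 − D = 0.64532, i.e. 0.645 to 3 decimal places.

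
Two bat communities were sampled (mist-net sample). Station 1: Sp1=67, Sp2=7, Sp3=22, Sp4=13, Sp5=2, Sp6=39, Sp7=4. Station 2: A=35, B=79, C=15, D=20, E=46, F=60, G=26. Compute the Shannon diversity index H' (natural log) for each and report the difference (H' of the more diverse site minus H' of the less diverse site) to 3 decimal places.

0.319

Station 1: N=154, proportions 0.435065, 0.045455, 0.142857, 0.084416, 0.012987, 0.253247, 0.025974, giving H' = 1.488294 (working shown to 6 dp, full precision carried).
Station 2: N=281, proportions 0.124555, 0.281139, 0.053381, 0.071174, 0.163701, 0.213523, 0.092527, giving H' = 1.806868.
Difference = |1.488294 − 1.806868| = 0.318574, i.e. 0.319 to 3 decimal places.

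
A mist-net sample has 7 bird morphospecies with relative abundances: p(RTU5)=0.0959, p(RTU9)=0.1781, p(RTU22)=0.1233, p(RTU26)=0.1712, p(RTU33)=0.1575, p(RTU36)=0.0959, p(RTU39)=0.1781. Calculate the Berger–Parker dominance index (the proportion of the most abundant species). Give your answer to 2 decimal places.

0.18

The largest proportion is 0.1781, i.e. d = 0.18 to 2 decimal places.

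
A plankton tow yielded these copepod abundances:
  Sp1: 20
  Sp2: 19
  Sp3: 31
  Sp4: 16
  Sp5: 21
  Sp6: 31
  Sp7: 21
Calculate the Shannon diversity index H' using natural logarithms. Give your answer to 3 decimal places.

Total N = 20+19+31+16+21+31+21 = 159, so the proportions are 0.12579, 0.1195, 0.19497, 0.10063, 0.13208, 0.19497, 0.13208 (working shown to 5 dp, full precision carried).
Each pᵢ ln pᵢ term: 0.12579×(-2.07317)=-0.26078, 0.1195×(-2.12447)=-0.25387, 0.19497×(-1.63492)=-0.31876, 0.10063×(-2.29632)=-0.23108, 0.13208×(-2.02438)=-0.26737, 0.19497×(-1.63492)=-0.31876, 0.13208×(-2.02438)=-0.26737.
Sum = -1.91798, so H' = 1.918.

1.918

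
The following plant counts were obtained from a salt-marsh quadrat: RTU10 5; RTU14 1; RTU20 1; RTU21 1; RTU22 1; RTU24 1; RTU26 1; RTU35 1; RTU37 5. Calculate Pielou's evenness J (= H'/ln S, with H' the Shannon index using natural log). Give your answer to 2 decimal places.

0.86

Total N = 5+1+1+1+1+1+1+1+5 = 17, so the proportions are 0.2941, 0.0588, 0.0588, 0.0588, 0.0588, 0.0588, 0.0588, 0.0588, 0.2941 (working shown to 4 dp, full precision carried).
H' = −Σ pᵢ ln pᵢ = −((-0.3599) + (-0.1667) + (-0.1667) + (-0.1667) + (-0.1667) + (-0.1667) + (-0.1667) + (-0.1667) + (-0.3599)) = 1.8865.
With S = 9 species, ln S = 2.1972, so J = 1.8865/2.1972 = 0.8586, i.e. 0.86 to 2 decimal places.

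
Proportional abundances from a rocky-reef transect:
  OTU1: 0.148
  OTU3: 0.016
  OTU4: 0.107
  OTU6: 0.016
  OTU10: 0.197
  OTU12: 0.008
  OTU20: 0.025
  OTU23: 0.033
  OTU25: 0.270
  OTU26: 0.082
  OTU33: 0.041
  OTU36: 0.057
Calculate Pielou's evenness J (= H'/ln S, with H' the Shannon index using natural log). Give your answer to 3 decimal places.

0.833

H' = −Σ pᵢ ln pᵢ = −((-0.28276) + (-0.06616) + (-0.23914) + (-0.06616) + (-0.32004) + (-0.03863) + (-0.09222) + (-0.11257) + (-0.35352) + (-0.20508) + (-0.13096) + (-0.16329)) = 2.07053 (working shown to 5 dp, full precision carried).
With S = 12 species, ln S = 2.48491, so J = 2.07053/2.48491 = 0.83324, i.e. 0.833 to 3 decimal places.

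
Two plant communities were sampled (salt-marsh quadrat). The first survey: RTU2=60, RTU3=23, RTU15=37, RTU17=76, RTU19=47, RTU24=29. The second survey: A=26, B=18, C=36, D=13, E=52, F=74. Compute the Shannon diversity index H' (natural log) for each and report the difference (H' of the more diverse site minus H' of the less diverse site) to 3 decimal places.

The first survey: N=272, proportions 0.22059, 0.08456, 0.13603, 0.27941, 0.17279, 0.10662, giving H' = 1.71196 (working shown to 5 dp, full precision carried).
The second survey: N=219, proportions 0.11872, 0.08219, 0.16438, 0.05936, 0.23744, 0.3379, giving H' = 1.63084.
Difference = |1.71196 − 1.63084| = 0.08112, i.e. 0.081 to 3 decimal places.

0.081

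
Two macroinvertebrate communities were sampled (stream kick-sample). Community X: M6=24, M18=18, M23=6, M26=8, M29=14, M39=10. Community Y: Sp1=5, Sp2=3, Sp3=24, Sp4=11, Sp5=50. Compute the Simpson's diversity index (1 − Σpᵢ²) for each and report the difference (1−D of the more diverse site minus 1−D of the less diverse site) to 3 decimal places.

Community X: N=80, proportions 0.3, 0.225, 0.075, 0.1, 0.175, 0.125, giving 1−D = 0.79750 (working shown to 5 dp, full precision carried).
Community Y: N=93, proportions 0.05376, 0.03226, 0.25806, 0.11828, 0.53763, giving 1−D = 0.62643.
Difference = |0.79750 − 0.62643| = 0.17107, i.e. 0.171 to 3 decimal places.

0.171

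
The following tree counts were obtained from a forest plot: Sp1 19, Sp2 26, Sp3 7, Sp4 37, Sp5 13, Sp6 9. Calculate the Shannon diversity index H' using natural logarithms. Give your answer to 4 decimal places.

Total N = 19+26+7+37+13+9 = 111, so the proportions are 0.171171, 0.234234, 0.063063, 0.333333, 0.117117, 0.081081 (working shown to 6 dp, full precision carried).
Each pᵢ ln pᵢ term: 0.171171×(-1.765091)=-0.302133, 0.234234×(-1.451434)=-0.339975, 0.063063×(-2.763620)=-0.174282, 0.333333×(-1.098612)=-0.366204, 0.117117×(-2.144581)=-0.251167, 0.081081×(-2.512306)=-0.203700.
Sum = -1.637462, so H' = 1.6375.

1.6375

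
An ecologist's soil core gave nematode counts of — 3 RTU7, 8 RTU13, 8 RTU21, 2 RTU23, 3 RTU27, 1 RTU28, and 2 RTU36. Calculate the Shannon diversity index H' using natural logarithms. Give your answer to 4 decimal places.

Total N = 3+8+8+2+3+1+2 = 27, so the proportions are 0.111111, 0.296296, 0.296296, 0.074074, 0.111111, 0.037037, 0.074074 (working shown to 6 dp, full precision carried).
Each pᵢ ln pᵢ term: 0.111111×(-2.197225)=-0.244136, 0.296296×(-1.216395)=-0.360413, 0.296296×(-1.216395)=-0.360413, 0.074074×(-2.602690)=-0.192792, 0.111111×(-2.197225)=-0.244136, 0.037037×(-3.295837)=-0.122068, 0.074074×(-2.602690)=-0.192792.
Sum = -1.716751, so H' = 1.7168.

1.7168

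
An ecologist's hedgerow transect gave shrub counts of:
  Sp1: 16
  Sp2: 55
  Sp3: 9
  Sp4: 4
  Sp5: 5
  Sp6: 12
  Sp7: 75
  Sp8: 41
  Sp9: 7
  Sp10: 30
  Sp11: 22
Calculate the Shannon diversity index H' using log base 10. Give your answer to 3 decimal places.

0.887

Total N = 16+55+9+4+5+12+75+41+7+30+22 = 276, so the proportions are 0.05797, 0.19928, 0.03261, 0.01449, 0.01812, 0.04348, 0.27174, 0.14855, 0.02536, 0.1087, 0.07971 (working shown to 5 dp, full precision carried).
Each pᵢ log₁₀ pᵢ term: 0.05797×(-1.23679)=-0.07170, 0.19928×(-0.70055)=-0.13960, 0.03261×(-1.48667)=-0.04848, 0.01449×(-1.83885)=-0.02665, 0.01812×(-1.74194)=-0.03156, 0.04348×(-1.36173)=-0.05921, 0.27174×(-0.56585)=-0.15376, 0.14855×(-0.82813)=-0.12302, 0.02536×(-1.59581)=-0.04047, 0.1087×(-0.96379)=-0.10476, 0.07971×(-1.09849)=-0.08756.
Sum = -0.88677, so H' = 0.887.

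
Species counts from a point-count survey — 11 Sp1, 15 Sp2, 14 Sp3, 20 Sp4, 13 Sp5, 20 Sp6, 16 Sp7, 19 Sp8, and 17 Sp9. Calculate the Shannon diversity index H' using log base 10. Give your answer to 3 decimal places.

0.947

Total N = 11+15+14+20+13+20+16+19+17 = 145, so the proportions are 0.07586, 0.10345, 0.09655, 0.13793, 0.08966, 0.13793, 0.11034, 0.13103, 0.11724 (working shown to 5 dp, full precision carried).
Each pᵢ log₁₀ pᵢ term: 0.07586×(-1.11998)=-0.08496, 0.10345×(-0.98528)=-0.10193, 0.09655×(-1.01524)=-0.09802, 0.13793×(-0.86034)=-0.11867, 0.08966×(-1.04742)=-0.09391, 0.13793×(-0.86034)=-0.11867, 0.11034×(-0.95725)=-0.10563, 0.13103×(-0.88261)=-0.11565, 0.11724×(-0.93092)=-0.10914.
Sum = -0.94658, so H' = 0.947.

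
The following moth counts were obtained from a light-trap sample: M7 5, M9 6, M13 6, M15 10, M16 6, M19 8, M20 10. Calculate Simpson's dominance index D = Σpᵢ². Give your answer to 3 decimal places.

0.153

Total N = 5+6+6+10+6+8+10 = 51, so the proportions are 0.09804, 0.11765, 0.11765, 0.19608, 0.11765, 0.15686, 0.19608 (working shown to 5 dp, full precision carried).
D = 0.09804² + 0.11765² + 0.11765² + 0.19608² + 0.11765² + 0.15686² + 0.19608² = 0.00961 + 0.01384 + 0.01384 + 0.03845 + 0.01384 + 0.02461 + 0.03845 = 0.15263.
To 3 decimal places, D = 0.153.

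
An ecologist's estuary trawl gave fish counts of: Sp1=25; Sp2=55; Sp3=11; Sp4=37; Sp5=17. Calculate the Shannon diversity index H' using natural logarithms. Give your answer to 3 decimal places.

1.466

Total N = 25+55+11+37+17 = 145, so the proportions are 0.17241, 0.37931, 0.07586, 0.25517, 0.11724 (working shown to 5 dp, full precision carried).
Each pᵢ ln pᵢ term: 0.17241×(-1.75786)=-0.30308, 0.37931×(-0.96940)=-0.36770, 0.07586×(-2.57884)=-0.19564, 0.25517×(-1.36582)=-0.34852, 0.11724×(-2.14352)=-0.25131.
Sum = -1.46625, so H' = 1.466.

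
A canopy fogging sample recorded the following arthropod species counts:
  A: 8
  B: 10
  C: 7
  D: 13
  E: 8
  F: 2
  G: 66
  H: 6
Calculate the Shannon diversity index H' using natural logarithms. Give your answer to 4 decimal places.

Total N = 8+10+7+13+8+2+66+6 = 120, so the proportions are 0.066667, 0.083333, 0.058333, 0.108333, 0.066667, 0.016667, 0.55, 0.05 (working shown to 6 dp, full precision carried).
Each pᵢ ln pᵢ term: 0.066667×(-2.708050)=-0.180537, 0.083333×(-2.484907)=-0.207076, 0.058333×(-2.841582)=-0.165759, 0.108333×(-2.222542)=-0.240775, 0.066667×(-2.708050)=-0.180537, 0.016667×(-4.094345)=-0.068239, 0.55×(-0.597837)=-0.328810, 0.05×(-2.995732)=-0.149787.
Sum = -1.521519, so H' = 1.5215.

1.5215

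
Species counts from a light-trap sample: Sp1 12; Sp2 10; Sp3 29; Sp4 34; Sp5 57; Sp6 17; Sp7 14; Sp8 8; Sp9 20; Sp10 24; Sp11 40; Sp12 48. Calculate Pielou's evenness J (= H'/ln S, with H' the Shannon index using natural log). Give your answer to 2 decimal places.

Total N = 12+10+29+34+57+17+14+8+20+24+40+48 = 313, so the proportions are 0.0383, 0.0319, 0.0927, 0.1086, 0.1821, 0.0543, 0.0447, 0.0256, 0.0639, 0.0767, 0.1278, 0.1534 (working shown to 4 dp, full precision carried).
H' = −Σ pᵢ ln pᵢ = −((-0.1250) + (-0.1100) + (-0.2204) + (-0.2411) + (-0.3102) + (-0.1582) + (-0.1390) + (-0.0937) + (-0.1757) + (-0.1969) + (-0.2629) + (-0.2875)) = 2.3208.
With S = 12 species, ln S = 2.4849, so J = 2.3208/2.4849 = 0.9340, i.e. 0.93 to 2 decimal places.

0.93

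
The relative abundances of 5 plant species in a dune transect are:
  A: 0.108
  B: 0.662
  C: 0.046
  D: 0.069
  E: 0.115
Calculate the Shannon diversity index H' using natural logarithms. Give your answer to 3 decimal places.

Each pᵢ ln pᵢ term (working shown to 5 dp, full precision carried): 0.108×(-2.22562)=-0.24037, 0.662×(-0.41249)=-0.27307, 0.046×(-3.07911)=-0.14164, 0.069×(-2.67365)=-0.18448, 0.115×(-2.16282)=-0.24872.
Sum = -1.08828, so H' = 1.088.

1.088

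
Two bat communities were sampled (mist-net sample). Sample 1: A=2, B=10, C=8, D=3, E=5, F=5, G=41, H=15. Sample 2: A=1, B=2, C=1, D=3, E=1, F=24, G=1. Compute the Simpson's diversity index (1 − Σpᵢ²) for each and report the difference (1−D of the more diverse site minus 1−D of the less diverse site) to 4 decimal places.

Sample 1: N=89, proportions 0.022472, 0.11236, 0.089888, 0.033708, 0.05618, 0.05618, 0.460674, 0.168539, giving 1−D = 0.730716 (working shown to 6 dp, full precision carried).
Sample 2: N=33, proportions 0.030303, 0.060606, 0.030303, 0.090909, 0.030303, 0.727273, 0.030303, giving 1−D = 0.455464.
Difference = |0.730716 − 0.455464| = 0.275252, i.e. 0.2753 to 4 decimal places.

0.2753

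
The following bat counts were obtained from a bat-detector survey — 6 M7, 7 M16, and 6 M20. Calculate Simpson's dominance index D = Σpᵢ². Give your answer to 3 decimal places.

Total N = 6+7+6 = 19, so the proportions are 0.31579, 0.36842, 0.31579 (working shown to 5 dp, full precision carried).
D = 0.31579² + 0.36842² + 0.31579² = 0.09972 + 0.13573 + 0.09972 = 0.33518.
To 3 decimal places, D = 0.335.

0.335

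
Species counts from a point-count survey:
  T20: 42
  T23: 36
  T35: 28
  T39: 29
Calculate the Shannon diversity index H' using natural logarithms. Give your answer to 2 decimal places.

Total N = 42+36+28+29 = 135, so the proportions are 0.3111, 0.2667, 0.2074, 0.2148 (working shown to 4 dp, full precision carried).
Each pᵢ ln pᵢ term: 0.3111×(-1.1676)=-0.3633, 0.2667×(-1.3218)=-0.3525, 0.2074×(-1.5731)=-0.3263, 0.2148×(-1.5380)=-0.3304.
Sum = -1.3724, so H' = 1.37.

1.37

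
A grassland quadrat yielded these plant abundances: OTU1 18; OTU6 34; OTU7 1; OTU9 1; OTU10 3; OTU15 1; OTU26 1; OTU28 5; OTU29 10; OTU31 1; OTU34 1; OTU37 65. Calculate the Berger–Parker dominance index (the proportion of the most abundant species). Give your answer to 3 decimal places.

0.461

Total N = 18+34+1+1+3+1+1+5+10+1+1+65 = 141, so the proportions are 0.12766, 0.24113, 0.00709, 0.00709, 0.02128, 0.00709, 0.00709, 0.03546, 0.07092, 0.00709, 0.00709, 0.46099 (working shown to 5 dp, full precision carried).
The largest proportion is 0.46099, i.e. d = 0.461 to 3 decimal places.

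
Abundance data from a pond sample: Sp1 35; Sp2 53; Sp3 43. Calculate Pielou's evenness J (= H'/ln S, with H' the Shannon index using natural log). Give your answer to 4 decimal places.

Total N = 35+53+43 = 131, so the proportions are 0.267176, 0.40458, 0.328244 (working shown to 6 dp, full precision carried).
H' = −Σ pᵢ ln pᵢ = −((-0.352631) + (-0.366107) + (-0.365663)) = 1.084401.
With S = 3 species, ln S = 1.098612, so J = 1.084401/1.098612 = 0.987065, i.e. 0.9871 to 4 decimal places.

0.9871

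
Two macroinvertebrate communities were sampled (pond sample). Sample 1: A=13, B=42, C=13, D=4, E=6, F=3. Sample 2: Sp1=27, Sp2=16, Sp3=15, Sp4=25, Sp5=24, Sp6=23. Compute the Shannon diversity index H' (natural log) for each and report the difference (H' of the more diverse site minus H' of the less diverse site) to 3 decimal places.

Sample 1: N=81, proportions 0.16049, 0.51852, 0.16049, 0.04938, 0.07407, 0.03704, giving H' = 1.39121 (working shown to 5 dp, full precision carried).
Sample 2: N=130, proportions 0.20769, 0.12308, 0.11538, 0.19231, 0.18462, 0.17692, giving H' = 1.76883.
Difference = |1.39121 − 1.76883| = 0.37762, i.e. 0.378 to 3 decimal places.

0.378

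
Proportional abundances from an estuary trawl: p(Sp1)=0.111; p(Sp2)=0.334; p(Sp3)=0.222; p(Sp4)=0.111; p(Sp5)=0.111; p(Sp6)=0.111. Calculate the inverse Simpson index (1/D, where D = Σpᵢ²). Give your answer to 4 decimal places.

D = 0.111² + 0.334² + 0.222² + 0.111² + 0.111² + 0.111² = 0.01232100 + 0.11155600 + 0.04928400 + 0.01232100 + 0.01232100 + 0.01232100 = 0.21012400 (working shown to 8 dp, full precision carried).
So 1/D = 4.759095, i.e. 4.7591 to 4 decimal places.

4.7591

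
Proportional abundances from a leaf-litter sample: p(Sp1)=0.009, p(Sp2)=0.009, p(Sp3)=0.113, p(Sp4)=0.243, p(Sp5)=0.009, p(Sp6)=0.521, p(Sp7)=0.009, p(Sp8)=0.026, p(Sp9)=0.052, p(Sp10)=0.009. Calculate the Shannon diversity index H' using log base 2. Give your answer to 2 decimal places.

Each pᵢ log₂ pᵢ term (working shown to 4 dp, full precision carried): 0.009×(-6.7959)=-0.0612, 0.009×(-6.7959)=-0.0612, 0.113×(-3.1456)=-0.3555, 0.243×(-2.0410)=-0.4960, 0.009×(-6.7959)=-0.0612, 0.521×(-0.9406)=-0.4901, 0.009×(-6.7959)=-0.0612, 0.026×(-5.2653)=-0.1369, 0.052×(-4.2653)=-0.2218, 0.009×(-6.7959)=-0.0612.
Sum = -2.0060, so H' = 2.01.

2.01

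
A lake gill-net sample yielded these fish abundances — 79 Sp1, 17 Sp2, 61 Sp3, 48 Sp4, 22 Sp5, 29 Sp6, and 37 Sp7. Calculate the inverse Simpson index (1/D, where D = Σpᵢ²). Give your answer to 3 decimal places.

5.630

Total N = 79+17+61+48+22+29+37 = 293, so the proportions are 0.2696246, 0.0580205, 0.2081911, 0.1638225, 0.0750853, 0.0989761, 0.1262799 (working shown to 7 dp, full precision carried).
D = 0.2696246² + 0.0580205² + 0.2081911² + 0.1638225² + 0.0750853² + 0.0989761² + 0.1262799² = 0.0726974 + 0.0033664 + 0.0433435 + 0.0268378 + 0.0056378 + 0.0097963 + 0.0159466 = 0.1776258.
So 1/D = 5.62981, i.e. 5.630 to 3 decimal places.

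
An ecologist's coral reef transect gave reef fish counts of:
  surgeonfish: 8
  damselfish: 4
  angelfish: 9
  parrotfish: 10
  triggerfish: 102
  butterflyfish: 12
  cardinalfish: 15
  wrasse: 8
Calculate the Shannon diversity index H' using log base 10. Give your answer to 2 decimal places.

0.61

Total N = 8+4+9+10+102+12+15+8 = 168, so the proportions are 0.0476, 0.0238, 0.0536, 0.0595, 0.6071, 0.0714, 0.0893, 0.0476 (working shown to 4 dp, full precision carried).
Each pᵢ log₁₀ pᵢ term: 0.0476×(-1.3222)=-0.0630, 0.0238×(-1.6232)=-0.0386, 0.0536×(-1.2711)=-0.0681, 0.0595×(-1.2253)=-0.0729, 0.6071×(-0.2167)=-0.1316, 0.0714×(-1.1461)=-0.0819, 0.0893×(-1.0492)=-0.0937, 0.0476×(-1.3222)=-0.0630.
Sum = -0.6127, so H' = 0.61.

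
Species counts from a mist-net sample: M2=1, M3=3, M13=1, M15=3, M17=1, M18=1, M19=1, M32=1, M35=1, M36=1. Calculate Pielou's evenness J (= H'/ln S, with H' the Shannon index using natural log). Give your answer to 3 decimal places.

Total N = 1+3+1+3+1+1+1+1+1+1 = 14, so the proportions are 0.07143, 0.21429, 0.07143, 0.21429, 0.07143, 0.07143, 0.07143, 0.07143, 0.07143, 0.07143 (working shown to 5 dp, full precision carried).
H' = −Σ pᵢ ln pᵢ = −((-0.18850) + (-0.33010) + (-0.18850) + (-0.33010) + (-0.18850) + (-0.18850) + (-0.18850) + (-0.18850) + (-0.18850) + (-0.18850)) = 2.16822.
With S = 10 species, ln S = 2.30259, so J = 2.16822/2.30259 = 0.94165, i.e. 0.942 to 3 decimal places.

0.942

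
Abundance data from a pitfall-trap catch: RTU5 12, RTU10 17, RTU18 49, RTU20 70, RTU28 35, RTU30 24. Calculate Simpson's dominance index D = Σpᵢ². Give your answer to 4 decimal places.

0.2225

Total N = 12+17+49+70+35+24 = 207, so the proportions are 0.057971, 0.082126, 0.236715, 0.338164, 0.169082, 0.115942 (working shown to 6 dp, full precision carried).
D = 0.057971² + 0.082126² + 0.236715² + 0.338164² + 0.169082² + 0.115942² = 0.003361 + 0.006745 + 0.056034 + 0.114355 + 0.028589 + 0.013443 = 0.222526.
To 4 decimal places, D = 0.2225.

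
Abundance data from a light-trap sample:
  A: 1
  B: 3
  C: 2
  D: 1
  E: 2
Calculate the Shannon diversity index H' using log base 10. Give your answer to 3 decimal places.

0.661

Total N = 1+3+2+1+2 = 9, so the proportions are 0.11111, 0.33333, 0.22222, 0.11111, 0.22222 (working shown to 5 dp, full precision carried).
Each pᵢ log₁₀ pᵢ term: 0.11111×(-0.95424)=-0.10603, 0.33333×(-0.47712)=-0.15904, 0.22222×(-0.65321)=-0.14516, 0.11111×(-0.95424)=-0.10603, 0.22222×(-0.65321)=-0.14516.
Sum = -0.66141, so H' = 0.661.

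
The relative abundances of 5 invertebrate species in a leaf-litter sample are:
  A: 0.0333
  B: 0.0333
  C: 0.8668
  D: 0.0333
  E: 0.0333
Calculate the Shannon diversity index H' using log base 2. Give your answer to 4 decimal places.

0.8325

Each pᵢ log₂ pᵢ term (working shown to 7 dp, full precision carried): 0.0333×(-4.9083340)=-0.1634475, 0.0333×(-4.9083340)=-0.1634475, 0.8668×(-0.2062289)=-0.1787592, 0.0333×(-4.9083340)=-0.1634475, 0.0333×(-4.9083340)=-0.1634475.
Sum = -0.8325493, so H' = 0.8325.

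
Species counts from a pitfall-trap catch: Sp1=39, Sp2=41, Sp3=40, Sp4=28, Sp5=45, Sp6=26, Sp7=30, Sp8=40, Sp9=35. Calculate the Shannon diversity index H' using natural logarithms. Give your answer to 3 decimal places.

2.182

Total N = 39+41+40+28+45+26+30+40+35 = 324, so the proportions are 0.12037, 0.12654, 0.12346, 0.08642, 0.13889, 0.08025, 0.09259, 0.12346, 0.10802 (working shown to 5 dp, full precision carried).
Each pᵢ ln pᵢ term: 0.12037×(-2.11718)=-0.25485, 0.12654×(-2.06717)=-0.26159, 0.12346×(-2.09186)=-0.25825, 0.08642×(-2.44854)=-0.21160, 0.13889×(-1.97408)=-0.27418, 0.08025×(-2.52265)=-0.20243, 0.09259×(-2.37955)=-0.22033, 0.12346×(-2.09186)=-0.25825, 0.10802×(-2.22540)=-0.24040.
Sum = -2.18188, so H' = 2.182.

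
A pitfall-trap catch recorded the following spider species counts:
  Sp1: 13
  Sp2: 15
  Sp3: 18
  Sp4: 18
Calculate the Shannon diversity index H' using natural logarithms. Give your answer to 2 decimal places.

Total N = 13+15+18+18 = 64, so the proportions are 0.2031, 0.2344, 0.2812, 0.2812 (working shown to 4 dp, full precision carried).
Each pᵢ ln pᵢ term: 0.2031×(-1.5939)=-0.3238, 0.2344×(-1.4508)=-0.3400, 0.2812×(-1.2685)=-0.3568, 0.2812×(-1.2685)=-0.3568.
Sum = -1.3773, so H' = 1.38.

1.38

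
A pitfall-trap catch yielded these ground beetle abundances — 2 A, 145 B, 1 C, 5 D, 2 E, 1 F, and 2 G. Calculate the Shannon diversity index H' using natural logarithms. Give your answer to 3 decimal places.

0.418

Total N = 2+145+1+5+2+1+2 = 158, so the proportions are 0.01266, 0.91772, 0.00633, 0.03165, 0.01266, 0.00633, 0.01266 (working shown to 5 dp, full precision carried).
Each pᵢ ln pᵢ term: 0.01266×(-4.36945)=-0.05531, 0.91772×(-0.08586)=-0.07880, 0.00633×(-5.06260)=-0.03204, 0.03165×(-3.45316)=-0.10928, 0.01266×(-4.36945)=-0.05531, 0.00633×(-5.06260)=-0.03204, 0.01266×(-4.36945)=-0.05531.
Sum = -0.41809, so H' = 0.418.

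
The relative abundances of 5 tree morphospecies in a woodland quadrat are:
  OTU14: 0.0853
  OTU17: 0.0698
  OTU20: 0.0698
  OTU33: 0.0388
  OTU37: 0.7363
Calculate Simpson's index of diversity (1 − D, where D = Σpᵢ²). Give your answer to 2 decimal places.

D = 0.0853² + 0.0698² + 0.0698² + 0.0388² + 0.7363² = 0.0073 + 0.0049 + 0.0049 + 0.0015 + 0.5421 = 0.5607 (working shown to 4 dp, full precision carried).
So 1 − D = 0.4393, i.e. 0.44 to 2 decimal places.

0.44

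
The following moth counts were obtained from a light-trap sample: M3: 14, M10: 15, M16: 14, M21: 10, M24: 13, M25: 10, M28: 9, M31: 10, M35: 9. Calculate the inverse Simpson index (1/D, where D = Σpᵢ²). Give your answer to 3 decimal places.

8.667

Total N = 14+15+14+10+13+10+9+10+9 = 104, so the proportions are 0.1346154, 0.1442308, 0.1346154, 0.0961538, 0.125, 0.0961538, 0.0865385, 0.0961538, 0.0865385 (working shown to 7 dp, full precision carried).
D = 0.1346154² + 0.1442308² + 0.1346154² + 0.0961538² + 0.125² + 0.0961538² + 0.0865385² + 0.0961538² + 0.0865385² = 0.0181213 + 0.0208025 + 0.0181213 + 0.0092456 + 0.0156250 + 0.0092456 + 0.0074889 + 0.0092456 + 0.0074889 = 0.1153846.
So 1/D = 8.66667, i.e. 8.667 to 3 decimal places.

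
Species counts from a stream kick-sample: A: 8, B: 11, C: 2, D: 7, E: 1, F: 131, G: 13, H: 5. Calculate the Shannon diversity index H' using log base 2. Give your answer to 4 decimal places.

1.4937

Total N = 8+11+2+7+1+131+13+5 = 178, so the proportions are 0.044944, 0.061798, 0.011236, 0.039326, 0.005618, 0.735955, 0.073034, 0.02809 (working shown to 6 dp, full precision carried).
Each pᵢ log₂ pᵢ term: 0.044944×(-4.475733)=-0.201157, 0.061798×(-4.016302)=-0.248198, 0.011236×(-6.475733)=-0.072761, 0.039326×(-4.668379)=-0.183588, 0.005618×(-7.475733)=-0.041999, 0.735955×(-0.442310)=-0.325521, 0.073034×(-3.775294)=-0.275724, 0.02809×(-5.153805)=-0.144770.
Sum = -1.493717, so H' = 1.4937.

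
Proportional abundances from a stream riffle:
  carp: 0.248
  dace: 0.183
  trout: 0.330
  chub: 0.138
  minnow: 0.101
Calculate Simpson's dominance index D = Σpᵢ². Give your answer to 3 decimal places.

D = 0.248² + 0.183² + 0.33² + 0.138² + 0.101² = 0.06150 + 0.03349 + 0.10890 + 0.01904 + 0.01020 = 0.23314 (working shown to 5 dp, full precision carried).
To 3 decimal places, D = 0.233.

0.233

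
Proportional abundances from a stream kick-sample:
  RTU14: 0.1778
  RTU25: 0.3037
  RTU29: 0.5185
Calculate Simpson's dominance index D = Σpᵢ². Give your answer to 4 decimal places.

D = 0.1778² + 0.3037² + 0.5185² = 0.031613 + 0.092234 + 0.268842 = 0.392689 (working shown to 6 dp, full precision carried).
To 4 decimal places, D = 0.3927.

0.3927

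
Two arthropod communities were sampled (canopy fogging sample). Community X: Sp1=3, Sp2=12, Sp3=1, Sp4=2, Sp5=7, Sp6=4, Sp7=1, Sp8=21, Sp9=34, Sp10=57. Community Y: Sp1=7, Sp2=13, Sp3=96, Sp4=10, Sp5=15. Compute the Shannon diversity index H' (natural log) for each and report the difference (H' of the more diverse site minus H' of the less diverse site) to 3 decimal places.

Community X: N=142, proportions 0.021127, 0.084507, 0.007042, 0.014085, 0.049296, 0.028169, 0.007042, 0.147887, 0.239437, 0.401408, giving H' = 1.660385 (working shown to 6 dp, full precision carried).
Community Y: N=141, proportions 0.049645, 0.092199, 0.680851, 0.070922, 0.106383, giving H' = 1.056634.
Difference = |1.660385 − 1.056634| = 0.603751, i.e. 0.604 to 3 decimal places.

0.604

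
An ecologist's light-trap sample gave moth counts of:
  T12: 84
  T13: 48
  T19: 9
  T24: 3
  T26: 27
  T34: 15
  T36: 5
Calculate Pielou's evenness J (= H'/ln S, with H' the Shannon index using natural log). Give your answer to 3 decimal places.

Total N = 84+48+9+3+27+15+5 = 191, so the proportions are 0.43979, 0.25131, 0.04712, 0.01571, 0.14136, 0.07853, 0.02618 (working shown to 5 dp, full precision carried).
H' = −Σ pᵢ ln pᵢ = −((-0.36127) + (-0.34708) + (-0.14396) + (-0.06524) + (-0.27656) + (-0.19981) + (-0.09536)) = 1.48928.
With S = 7 species, ln S = 1.94591, so J = 1.48928/1.94591 = 0.76534, i.e. 0.765 to 3 decimal places.

0.765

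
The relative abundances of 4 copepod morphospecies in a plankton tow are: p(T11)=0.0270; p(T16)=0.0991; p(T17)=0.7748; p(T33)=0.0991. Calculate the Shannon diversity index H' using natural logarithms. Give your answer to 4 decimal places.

Each pᵢ ln pᵢ term (working shown to 6 dp, full precision carried): 0.027×(-3.611918)=-0.097522, 0.0991×(-2.311626)=-0.229082, 0.7748×(-0.255150)=-0.197690, 0.0991×(-2.311626)=-0.229082.
Sum = -0.753377, so H' = 0.7534.

0.7534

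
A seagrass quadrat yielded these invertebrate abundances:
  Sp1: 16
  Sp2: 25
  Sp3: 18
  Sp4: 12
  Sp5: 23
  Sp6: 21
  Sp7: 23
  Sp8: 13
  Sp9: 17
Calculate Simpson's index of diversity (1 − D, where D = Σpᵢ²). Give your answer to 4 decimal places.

0.8829

Total N = 16+25+18+12+23+21+23+13+17 = 168, so the proportions are 0.095238, 0.14881, 0.107143, 0.071429, 0.136905, 0.125, 0.136905, 0.077381, 0.10119 (working shown to 6 dp, full precision carried).
D = 0.095238² + 0.14881² + 0.107143² + 0.071429² + 0.136905² + 0.125² + 0.136905² + 0.077381² + 0.10119² = 0.009070 + 0.022144 + 0.011480 + 0.005102 + 0.018743 + 0.015625 + 0.018743 + 0.005988 + 0.010240 = 0.117134.
So 1 − D = 0.882866, i.e. 0.8829 to 4 decimal places.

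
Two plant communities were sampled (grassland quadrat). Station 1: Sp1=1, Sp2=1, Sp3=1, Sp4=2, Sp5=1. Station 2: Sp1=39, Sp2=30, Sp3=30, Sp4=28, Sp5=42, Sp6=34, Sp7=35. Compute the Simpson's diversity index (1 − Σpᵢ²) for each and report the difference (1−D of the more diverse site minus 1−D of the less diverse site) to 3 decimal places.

0.077

Station 1: N=6, proportions 0.166667, 0.166667, 0.166667, 0.333333, 0.166667, giving 1−D = 0.777778 (working shown to 6 dp, full precision carried).
Station 2: N=238, proportions 0.163866, 0.12605, 0.12605, 0.117647, 0.176471, 0.142857, 0.147059, giving 1−D = 0.854354.
Difference = |0.777778 − 0.854354| = 0.076576, i.e. 0.077 to 3 decimal places.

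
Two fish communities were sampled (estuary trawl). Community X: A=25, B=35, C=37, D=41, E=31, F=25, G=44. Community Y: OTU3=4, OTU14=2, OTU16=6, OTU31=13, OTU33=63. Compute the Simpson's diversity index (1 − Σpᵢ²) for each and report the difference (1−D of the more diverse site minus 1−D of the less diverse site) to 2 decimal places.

0.39

Community X: N=238, proportions 0.105, 0.1471, 0.1555, 0.1723, 0.1303, 0.105, 0.1849, giving 1−D = 0.8513 (working shown to 4 dp, full precision carried).
Community Y: N=88, proportions 0.0455, 0.0227, 0.0682, 0.1477, 0.7159, giving 1−D = 0.4584.
Difference = |0.8513 − 0.4584| = 0.3929, i.e. 0.39 to 2 decimal places.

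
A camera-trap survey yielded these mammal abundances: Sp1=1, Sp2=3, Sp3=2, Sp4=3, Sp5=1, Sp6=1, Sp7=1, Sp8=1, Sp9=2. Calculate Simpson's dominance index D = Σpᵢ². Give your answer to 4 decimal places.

0.1378

Total N = 1+3+2+3+1+1+1+1+2 = 15, so the proportions are 0.066667, 0.2, 0.133333, 0.2, 0.066667, 0.066667, 0.066667, 0.066667, 0.133333 (working shown to 6 dp, full precision carried).
D = 0.066667² + 0.2² + 0.133333² + 0.2² + 0.066667² + 0.066667² + 0.066667² + 0.066667² + 0.133333² = 0.004444 + 0.040000 + 0.017778 + 0.040000 + 0.004444 + 0.004444 + 0.004444 + 0.004444 + 0.017778 = 0.137778.
To 4 decimal places, D = 0.1378.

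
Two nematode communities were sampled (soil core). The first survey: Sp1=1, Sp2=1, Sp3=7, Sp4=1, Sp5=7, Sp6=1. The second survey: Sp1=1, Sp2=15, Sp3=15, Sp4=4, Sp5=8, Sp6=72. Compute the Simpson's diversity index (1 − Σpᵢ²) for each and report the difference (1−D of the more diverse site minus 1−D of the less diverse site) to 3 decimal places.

0.117

The first survey: N=18, proportions 0.055556, 0.055556, 0.388889, 0.055556, 0.388889, 0.055556, giving 1−D = 0.685185 (working shown to 6 dp, full precision carried).
The second survey: N=115, proportions 0.008696, 0.130435, 0.130435, 0.034783, 0.069565, 0.626087, giving 1−D = 0.567864.
Difference = |0.685185 − 0.567864| = 0.117321, i.e. 0.117 to 3 decimal places.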